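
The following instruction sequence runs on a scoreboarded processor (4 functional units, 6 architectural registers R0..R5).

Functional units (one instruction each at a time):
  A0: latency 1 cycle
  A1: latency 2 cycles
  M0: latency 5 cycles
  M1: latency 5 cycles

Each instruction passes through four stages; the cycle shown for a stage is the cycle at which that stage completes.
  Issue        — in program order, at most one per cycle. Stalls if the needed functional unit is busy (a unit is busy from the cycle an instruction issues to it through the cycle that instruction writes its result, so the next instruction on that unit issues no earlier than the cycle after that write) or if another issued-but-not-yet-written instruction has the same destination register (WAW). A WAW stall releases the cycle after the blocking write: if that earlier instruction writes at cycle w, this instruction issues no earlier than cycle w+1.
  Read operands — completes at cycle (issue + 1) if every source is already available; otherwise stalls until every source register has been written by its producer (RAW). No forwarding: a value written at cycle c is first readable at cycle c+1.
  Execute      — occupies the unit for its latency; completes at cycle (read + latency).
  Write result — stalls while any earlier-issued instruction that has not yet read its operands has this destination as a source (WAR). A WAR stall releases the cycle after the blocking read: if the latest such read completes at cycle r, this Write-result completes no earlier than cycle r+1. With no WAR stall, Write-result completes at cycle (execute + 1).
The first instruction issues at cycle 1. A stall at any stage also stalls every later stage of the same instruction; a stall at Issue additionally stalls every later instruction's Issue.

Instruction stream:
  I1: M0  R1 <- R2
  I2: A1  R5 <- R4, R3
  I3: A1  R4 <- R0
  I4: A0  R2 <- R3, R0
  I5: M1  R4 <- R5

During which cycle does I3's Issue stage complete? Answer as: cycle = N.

c1: issue I1 (M0)
c2: I1 read-ops, issue I2 (A1)
c3: I2 read-ops
c5: I2 finished on A1
c6: I2→R5
c7: I1 finished on M0, issue I3 (A1)
c8: I1→R1, I3 read-ops, issue I4 (A0)
c9: I4 read-ops
c10: I3 finished on A1, I4 finished on A0
c11: I3→R4, I4→R2
c12: issue I5 (M1)
c13: I5 read-ops
c18: I5 finished on M1
c19: I5→R4

cycle = 7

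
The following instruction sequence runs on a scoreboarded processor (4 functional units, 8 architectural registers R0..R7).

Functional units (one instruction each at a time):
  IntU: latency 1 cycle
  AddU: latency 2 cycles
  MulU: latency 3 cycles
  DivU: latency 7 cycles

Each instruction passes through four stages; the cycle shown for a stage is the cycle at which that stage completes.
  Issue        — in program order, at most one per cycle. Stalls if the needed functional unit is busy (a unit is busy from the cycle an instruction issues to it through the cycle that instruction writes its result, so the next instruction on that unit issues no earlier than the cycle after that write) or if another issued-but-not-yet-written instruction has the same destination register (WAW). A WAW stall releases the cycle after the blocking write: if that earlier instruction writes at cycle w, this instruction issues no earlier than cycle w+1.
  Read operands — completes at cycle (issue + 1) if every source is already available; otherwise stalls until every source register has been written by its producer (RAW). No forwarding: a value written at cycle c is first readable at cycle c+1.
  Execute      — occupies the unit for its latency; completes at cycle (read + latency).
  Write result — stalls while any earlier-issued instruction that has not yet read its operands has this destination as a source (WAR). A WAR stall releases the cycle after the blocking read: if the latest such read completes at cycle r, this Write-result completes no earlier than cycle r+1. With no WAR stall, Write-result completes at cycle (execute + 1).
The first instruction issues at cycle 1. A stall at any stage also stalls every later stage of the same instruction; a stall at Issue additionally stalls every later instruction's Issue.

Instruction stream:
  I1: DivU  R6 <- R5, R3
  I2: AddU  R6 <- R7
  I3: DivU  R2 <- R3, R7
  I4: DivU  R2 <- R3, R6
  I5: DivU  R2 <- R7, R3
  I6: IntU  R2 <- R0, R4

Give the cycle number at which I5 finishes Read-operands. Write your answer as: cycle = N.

  I1 | 1 | 2 | 9 | 10
  I2 | 11 | 12 | 14 | 15   WAW R6: wait I1 write@10
  I3 | 12 | 13 | 20 | 21
  I4 | 22 | 23 | 30 | 31   struct: DivU busy until I3 writes@21
  I5 | 32 | 33 | 40 | 41   struct: DivU busy until I4 writes@31
  I6 | 42 | 43 | 44 | 45   WAW R2: wait I5 write@41

cycle = 33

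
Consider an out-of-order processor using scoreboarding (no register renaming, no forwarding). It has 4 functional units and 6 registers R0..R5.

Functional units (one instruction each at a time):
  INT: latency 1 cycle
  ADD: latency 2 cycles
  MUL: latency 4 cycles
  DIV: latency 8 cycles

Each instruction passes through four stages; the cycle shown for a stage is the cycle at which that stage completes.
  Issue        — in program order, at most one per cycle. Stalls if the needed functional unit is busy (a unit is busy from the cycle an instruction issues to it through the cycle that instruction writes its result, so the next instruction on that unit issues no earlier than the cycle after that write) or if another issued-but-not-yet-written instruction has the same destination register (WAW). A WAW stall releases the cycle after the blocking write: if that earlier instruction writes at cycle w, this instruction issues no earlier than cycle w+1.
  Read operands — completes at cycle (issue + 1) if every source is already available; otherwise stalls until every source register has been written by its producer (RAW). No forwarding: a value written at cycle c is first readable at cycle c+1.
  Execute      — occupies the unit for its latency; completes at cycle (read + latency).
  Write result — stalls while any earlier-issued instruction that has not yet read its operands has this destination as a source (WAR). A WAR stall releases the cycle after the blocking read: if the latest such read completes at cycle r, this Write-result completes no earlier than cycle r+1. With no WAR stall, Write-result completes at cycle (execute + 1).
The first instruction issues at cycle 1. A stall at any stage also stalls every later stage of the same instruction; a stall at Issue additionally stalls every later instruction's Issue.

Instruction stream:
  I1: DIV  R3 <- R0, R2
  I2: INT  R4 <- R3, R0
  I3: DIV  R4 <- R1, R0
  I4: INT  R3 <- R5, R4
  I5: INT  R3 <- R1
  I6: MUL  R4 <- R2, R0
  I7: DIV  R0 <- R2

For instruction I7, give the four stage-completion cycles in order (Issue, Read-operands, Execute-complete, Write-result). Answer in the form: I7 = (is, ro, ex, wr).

[1] issue I1 (DIV)
[2] I1 read-ops; issue I2 (INT)
[10] I1 finished on DIV
[11] I1→R3
[12] I2 read-ops
[13] I2 finished on INT
[14] I2→R4
[15] issue I3 (DIV)
[16] I3 read-ops; issue I4 (INT)
[24] I3 finished on DIV
[25] I3→R4
[26] I4 read-ops
[27] I4 finished on INT
[28] I4→R3
[29] issue I5 (INT)
[30] I5 read-ops; issue I6 (MUL)
[31] I5 finished on INT; I6 read-ops; issue I7 (DIV)
[32] I5→R3; I7 read-ops
[35] I6 finished on MUL
[36] I6→R4
[40] I7 finished on DIV
[41] I7→R0

I7 = (31, 32, 40, 41)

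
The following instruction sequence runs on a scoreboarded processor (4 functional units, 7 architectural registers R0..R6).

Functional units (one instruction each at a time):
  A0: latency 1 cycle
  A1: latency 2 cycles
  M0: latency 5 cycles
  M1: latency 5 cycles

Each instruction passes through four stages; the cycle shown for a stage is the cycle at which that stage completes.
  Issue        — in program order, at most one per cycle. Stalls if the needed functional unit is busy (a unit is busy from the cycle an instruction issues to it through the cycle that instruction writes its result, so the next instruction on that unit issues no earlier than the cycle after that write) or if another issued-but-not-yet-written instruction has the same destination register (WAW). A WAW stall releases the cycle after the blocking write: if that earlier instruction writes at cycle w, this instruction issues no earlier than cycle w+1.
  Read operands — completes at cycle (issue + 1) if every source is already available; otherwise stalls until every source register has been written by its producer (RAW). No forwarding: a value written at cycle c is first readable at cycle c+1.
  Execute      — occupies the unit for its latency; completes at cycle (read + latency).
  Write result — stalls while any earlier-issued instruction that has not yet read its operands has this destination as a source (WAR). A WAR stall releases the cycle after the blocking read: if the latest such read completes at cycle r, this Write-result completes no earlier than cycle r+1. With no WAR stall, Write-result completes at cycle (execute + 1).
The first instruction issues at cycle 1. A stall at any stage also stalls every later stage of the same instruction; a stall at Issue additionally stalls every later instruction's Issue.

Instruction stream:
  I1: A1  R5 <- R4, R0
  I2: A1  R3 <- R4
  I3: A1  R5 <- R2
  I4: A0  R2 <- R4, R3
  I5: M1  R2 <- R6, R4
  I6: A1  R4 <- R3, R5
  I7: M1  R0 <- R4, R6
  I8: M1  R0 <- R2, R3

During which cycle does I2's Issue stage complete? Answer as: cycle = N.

cycle = 6

t=1  issue I1 (A1)
t=2  I1 read-ops
t=4  I1 finished on A1
t=5  I1→R5
t=6  issue I2 (A1)
t=7  I2 read-ops
t=9  I2 finished on A1
t=10  I2→R3
t=11  issue I3 (A1)
t=12  I3 read-ops · issue I4 (A0)
t=13  I4 read-ops
t=14  I3 finished on A1 · I4 finished on A0
t=15  I3→R5 · I4→R2
t=16  issue I5 (M1)
t=17  I5 read-ops · issue I6 (A1)
t=18  I6 read-ops
t=20  I6 finished on A1
t=21  I6→R4
t=22  I5 finished on M1
t=23  I5→R2
t=24  issue I7 (M1)
t=25  I7 read-ops
t=30  I7 finished on M1
t=31  I7→R0
t=32  issue I8 (M1)
t=33  I8 read-ops
t=38  I8 finished on M1
t=39  I8→R0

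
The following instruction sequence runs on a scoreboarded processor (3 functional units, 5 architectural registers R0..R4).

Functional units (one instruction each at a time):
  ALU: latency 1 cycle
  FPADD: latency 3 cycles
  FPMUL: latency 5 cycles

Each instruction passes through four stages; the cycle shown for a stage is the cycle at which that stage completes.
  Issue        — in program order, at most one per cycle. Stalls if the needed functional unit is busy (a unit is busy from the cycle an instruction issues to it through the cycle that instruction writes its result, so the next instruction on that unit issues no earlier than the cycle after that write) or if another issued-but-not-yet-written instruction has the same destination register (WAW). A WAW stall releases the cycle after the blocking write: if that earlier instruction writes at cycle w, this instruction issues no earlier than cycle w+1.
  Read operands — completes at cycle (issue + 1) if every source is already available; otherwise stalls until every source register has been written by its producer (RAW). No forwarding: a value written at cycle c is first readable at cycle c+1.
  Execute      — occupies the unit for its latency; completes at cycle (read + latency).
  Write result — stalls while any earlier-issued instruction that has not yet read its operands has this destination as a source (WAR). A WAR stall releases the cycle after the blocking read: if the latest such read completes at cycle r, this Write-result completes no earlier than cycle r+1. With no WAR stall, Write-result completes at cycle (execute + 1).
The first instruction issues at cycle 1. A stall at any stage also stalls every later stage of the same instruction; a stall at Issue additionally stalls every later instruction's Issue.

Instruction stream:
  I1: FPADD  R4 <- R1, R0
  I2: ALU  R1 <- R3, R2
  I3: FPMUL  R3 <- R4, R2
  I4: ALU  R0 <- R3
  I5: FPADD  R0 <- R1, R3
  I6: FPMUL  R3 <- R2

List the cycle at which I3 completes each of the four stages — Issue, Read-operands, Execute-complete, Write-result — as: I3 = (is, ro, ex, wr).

I3 = (3, 7, 12, 13)

[1] issue I1 (FPADD)
[2] I1 read-ops, issue I2 (ALU)
[3] I2 read-ops, issue I3 (FPMUL)
[4] I2 finished on ALU
[5] I1 finished on FPADD, I2→R1
[6] I1→R4, issue I4 (ALU)
[7] I3 read-ops
[12] I3 finished on FPMUL
[13] I3→R3
[14] I4 read-ops
[15] I4 finished on ALU
[16] I4→R0
[17] issue I5 (FPADD)
[18] I5 read-ops, issue I6 (FPMUL)
[19] I6 read-ops
[21] I5 finished on FPADD
[22] I5→R0
[24] I6 finished on FPMUL
[25] I6→R3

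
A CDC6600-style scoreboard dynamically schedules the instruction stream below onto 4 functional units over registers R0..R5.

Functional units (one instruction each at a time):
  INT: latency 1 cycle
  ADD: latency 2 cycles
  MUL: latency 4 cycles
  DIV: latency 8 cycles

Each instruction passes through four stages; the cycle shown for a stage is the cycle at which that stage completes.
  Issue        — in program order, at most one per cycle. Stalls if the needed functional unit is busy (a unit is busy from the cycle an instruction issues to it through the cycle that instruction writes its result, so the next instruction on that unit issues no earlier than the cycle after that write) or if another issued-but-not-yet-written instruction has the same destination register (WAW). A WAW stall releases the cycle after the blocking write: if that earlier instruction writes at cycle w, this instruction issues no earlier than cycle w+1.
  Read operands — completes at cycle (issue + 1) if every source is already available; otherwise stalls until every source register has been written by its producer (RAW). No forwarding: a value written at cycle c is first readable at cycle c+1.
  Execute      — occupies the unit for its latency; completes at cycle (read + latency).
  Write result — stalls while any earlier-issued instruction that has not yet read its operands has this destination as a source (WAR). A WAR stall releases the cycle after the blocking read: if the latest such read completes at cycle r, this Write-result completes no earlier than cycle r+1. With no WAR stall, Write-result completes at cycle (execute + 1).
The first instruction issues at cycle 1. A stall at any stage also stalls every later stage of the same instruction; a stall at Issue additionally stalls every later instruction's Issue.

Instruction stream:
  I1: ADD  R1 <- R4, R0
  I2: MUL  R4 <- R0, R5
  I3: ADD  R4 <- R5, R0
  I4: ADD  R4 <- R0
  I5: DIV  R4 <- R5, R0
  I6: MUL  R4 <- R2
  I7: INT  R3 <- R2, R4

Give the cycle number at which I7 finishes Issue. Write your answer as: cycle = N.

t=1  issue I1 (ADD)
t=2  I1 read-ops · issue I2 (MUL)
t=3  I2 read-ops
t=4  I1 finished on ADD
t=5  I1→R1
t=7  I2 finished on MUL
t=8  I2→R4
t=9  issue I3 (ADD)
t=10  I3 read-ops
t=12  I3 finished on ADD
t=13  I3→R4
t=14  issue I4 (ADD)
t=15  I4 read-ops
t=17  I4 finished on ADD
t=18  I4→R4
t=19  issue I5 (DIV)
t=20  I5 read-ops
t=28  I5 finished on DIV
t=29  I5→R4
t=30  issue I6 (MUL)
t=31  I6 read-ops · issue I7 (INT)
t=35  I6 finished on MUL
t=36  I6→R4
t=37  I7 read-ops
t=38  I7 finished on INT
t=39  I7→R3

cycle = 31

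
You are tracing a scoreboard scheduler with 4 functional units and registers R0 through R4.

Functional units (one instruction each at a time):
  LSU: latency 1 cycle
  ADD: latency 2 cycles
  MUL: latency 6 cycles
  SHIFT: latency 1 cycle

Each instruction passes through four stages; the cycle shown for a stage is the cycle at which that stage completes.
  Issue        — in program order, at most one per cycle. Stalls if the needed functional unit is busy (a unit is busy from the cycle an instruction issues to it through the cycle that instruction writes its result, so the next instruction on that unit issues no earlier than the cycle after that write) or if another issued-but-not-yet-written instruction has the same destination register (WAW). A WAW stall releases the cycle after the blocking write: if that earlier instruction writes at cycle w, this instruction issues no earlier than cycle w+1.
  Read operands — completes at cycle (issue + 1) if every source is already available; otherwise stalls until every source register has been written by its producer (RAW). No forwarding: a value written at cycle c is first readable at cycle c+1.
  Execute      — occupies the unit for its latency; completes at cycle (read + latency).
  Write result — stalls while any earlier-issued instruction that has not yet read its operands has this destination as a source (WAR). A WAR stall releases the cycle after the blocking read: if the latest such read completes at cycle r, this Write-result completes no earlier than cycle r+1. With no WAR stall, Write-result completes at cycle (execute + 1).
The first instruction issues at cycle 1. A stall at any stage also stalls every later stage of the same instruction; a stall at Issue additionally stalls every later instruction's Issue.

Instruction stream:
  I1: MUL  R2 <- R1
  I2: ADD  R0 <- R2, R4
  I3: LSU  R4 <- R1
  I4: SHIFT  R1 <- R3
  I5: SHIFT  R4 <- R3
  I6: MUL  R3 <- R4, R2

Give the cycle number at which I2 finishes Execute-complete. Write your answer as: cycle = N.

cycle = 12

  I1 | 1 | 2 | 8 | 9
  I2 | 2 | 10 | 12 | 13   RAW R2: wait I1 write@9
  I3 | 3 | 4 | 5 | 11   WAR R4: wait I2 read@10
  I4 | 4 | 5 | 6 | 7
  I5 | 12 | 13 | 14 | 15   WAW R4: wait I3 write@11
  I6 | 13 | 16 | 22 | 23   RAW R4: wait I5 write@15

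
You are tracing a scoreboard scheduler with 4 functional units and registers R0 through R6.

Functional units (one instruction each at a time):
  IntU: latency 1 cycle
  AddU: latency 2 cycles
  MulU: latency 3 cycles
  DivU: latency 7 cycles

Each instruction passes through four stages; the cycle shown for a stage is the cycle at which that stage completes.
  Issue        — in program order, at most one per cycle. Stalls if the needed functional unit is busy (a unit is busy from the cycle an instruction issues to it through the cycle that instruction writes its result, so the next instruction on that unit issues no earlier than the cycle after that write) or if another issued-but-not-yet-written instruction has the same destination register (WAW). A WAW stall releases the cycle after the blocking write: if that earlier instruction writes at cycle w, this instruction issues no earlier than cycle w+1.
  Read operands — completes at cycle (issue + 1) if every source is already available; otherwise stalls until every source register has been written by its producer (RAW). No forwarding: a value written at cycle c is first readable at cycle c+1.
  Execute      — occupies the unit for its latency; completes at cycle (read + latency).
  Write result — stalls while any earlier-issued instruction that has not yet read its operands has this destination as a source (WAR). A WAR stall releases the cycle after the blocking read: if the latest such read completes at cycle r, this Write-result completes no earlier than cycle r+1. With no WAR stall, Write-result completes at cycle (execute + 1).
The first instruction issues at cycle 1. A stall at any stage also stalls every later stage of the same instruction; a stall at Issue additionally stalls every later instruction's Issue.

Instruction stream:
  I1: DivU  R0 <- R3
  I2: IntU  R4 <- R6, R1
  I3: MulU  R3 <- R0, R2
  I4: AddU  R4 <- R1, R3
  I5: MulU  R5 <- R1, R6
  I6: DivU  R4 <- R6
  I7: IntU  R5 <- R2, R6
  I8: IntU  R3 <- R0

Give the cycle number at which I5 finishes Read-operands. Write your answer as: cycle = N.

cycle = 17

c1: issue I1 (DivU)
c2: I1 read-ops | issue I2 (IntU)
c3: I2 read-ops | issue I3 (MulU)
c4: I2 finished on IntU
c5: I2→R4
c6: issue I4 (AddU)
c9: I1 finished on DivU
c10: I1→R0
c11: I3 read-ops
c14: I3 finished on MulU
c15: I3→R3
c16: I4 read-ops | issue I5 (MulU)
c17: I5 read-ops
c18: I4 finished on AddU
c19: I4→R4
c20: I5 finished on MulU | issue I6 (DivU)
c21: I5→R5 | I6 read-ops
c22: issue I7 (IntU)
c23: I7 read-ops
c24: I7 finished on IntU
c25: I7→R5
c26: issue I8 (IntU)
c27: I8 read-ops
c28: I6 finished on DivU | I8 finished on IntU
c29: I6→R4 | I8→R3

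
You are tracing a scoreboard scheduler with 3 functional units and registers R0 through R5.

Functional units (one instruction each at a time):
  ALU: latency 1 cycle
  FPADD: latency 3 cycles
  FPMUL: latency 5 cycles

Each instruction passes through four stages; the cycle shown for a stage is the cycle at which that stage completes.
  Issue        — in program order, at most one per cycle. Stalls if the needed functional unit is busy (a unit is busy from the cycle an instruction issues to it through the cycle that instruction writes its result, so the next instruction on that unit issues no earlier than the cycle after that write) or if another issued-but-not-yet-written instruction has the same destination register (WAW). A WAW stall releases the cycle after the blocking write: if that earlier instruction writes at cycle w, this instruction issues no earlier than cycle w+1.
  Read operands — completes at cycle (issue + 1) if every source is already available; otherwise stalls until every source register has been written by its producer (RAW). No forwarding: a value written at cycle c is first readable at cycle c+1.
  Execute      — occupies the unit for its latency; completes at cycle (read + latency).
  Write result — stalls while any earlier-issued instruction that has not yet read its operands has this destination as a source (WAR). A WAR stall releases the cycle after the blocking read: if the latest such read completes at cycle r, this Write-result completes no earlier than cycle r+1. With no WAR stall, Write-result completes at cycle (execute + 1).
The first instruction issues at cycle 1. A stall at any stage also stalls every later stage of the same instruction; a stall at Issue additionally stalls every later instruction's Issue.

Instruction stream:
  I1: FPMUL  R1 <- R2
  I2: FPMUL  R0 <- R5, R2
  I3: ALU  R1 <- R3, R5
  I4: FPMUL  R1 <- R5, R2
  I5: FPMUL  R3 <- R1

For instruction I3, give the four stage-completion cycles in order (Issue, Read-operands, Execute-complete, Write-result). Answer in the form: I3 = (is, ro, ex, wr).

I1  is:1  ro:2  ex:7  wr:8
I2  is:9  ro:10  ex:15  wr:16  — struct: FPMUL busy until I1 writes@8
I3  is:10  ro:11  ex:12  wr:13
I4  is:17  ro:18  ex:23  wr:24  — struct: FPMUL busy until I2 writes@16
I5  is:25  ro:26  ex:31  wr:32  — struct: FPMUL busy until I4 writes@24

I3 = (10, 11, 12, 13)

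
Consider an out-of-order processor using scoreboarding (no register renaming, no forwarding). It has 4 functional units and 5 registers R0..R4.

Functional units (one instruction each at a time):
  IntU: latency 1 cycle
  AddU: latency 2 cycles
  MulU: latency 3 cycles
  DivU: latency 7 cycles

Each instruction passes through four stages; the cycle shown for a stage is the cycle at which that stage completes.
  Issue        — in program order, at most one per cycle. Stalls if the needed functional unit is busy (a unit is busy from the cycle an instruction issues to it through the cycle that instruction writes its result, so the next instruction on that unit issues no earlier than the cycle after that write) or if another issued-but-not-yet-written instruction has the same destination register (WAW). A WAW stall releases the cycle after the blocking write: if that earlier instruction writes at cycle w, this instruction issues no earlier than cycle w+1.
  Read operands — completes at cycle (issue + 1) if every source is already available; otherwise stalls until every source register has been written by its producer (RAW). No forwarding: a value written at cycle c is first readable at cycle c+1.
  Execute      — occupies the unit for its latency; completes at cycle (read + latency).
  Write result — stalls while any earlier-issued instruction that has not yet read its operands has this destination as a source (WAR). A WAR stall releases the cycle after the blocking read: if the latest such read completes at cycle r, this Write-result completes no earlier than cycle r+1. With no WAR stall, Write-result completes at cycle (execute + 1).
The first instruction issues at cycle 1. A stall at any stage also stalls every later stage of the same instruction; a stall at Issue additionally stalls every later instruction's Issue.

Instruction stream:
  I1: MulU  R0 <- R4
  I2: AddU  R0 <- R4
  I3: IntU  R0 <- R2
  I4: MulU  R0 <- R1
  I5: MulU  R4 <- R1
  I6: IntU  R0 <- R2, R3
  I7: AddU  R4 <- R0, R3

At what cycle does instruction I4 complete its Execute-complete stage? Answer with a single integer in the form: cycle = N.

[I1] 1/2/5/6
[I2] 7/8/10/11  (WAW R0: wait I1 write@6)
[I3] 12/13/14/15  (WAW R0: wait I2 write@11)
[I4] 16/17/20/21  (WAW R0: wait I3 write@15)
[I5] 22/23/26/27  (struct: MulU busy until I4 writes@21)
[I6] 23/24/25/26
[I7] 28/29/31/32  (WAW R4: wait I5 write@27)

cycle = 20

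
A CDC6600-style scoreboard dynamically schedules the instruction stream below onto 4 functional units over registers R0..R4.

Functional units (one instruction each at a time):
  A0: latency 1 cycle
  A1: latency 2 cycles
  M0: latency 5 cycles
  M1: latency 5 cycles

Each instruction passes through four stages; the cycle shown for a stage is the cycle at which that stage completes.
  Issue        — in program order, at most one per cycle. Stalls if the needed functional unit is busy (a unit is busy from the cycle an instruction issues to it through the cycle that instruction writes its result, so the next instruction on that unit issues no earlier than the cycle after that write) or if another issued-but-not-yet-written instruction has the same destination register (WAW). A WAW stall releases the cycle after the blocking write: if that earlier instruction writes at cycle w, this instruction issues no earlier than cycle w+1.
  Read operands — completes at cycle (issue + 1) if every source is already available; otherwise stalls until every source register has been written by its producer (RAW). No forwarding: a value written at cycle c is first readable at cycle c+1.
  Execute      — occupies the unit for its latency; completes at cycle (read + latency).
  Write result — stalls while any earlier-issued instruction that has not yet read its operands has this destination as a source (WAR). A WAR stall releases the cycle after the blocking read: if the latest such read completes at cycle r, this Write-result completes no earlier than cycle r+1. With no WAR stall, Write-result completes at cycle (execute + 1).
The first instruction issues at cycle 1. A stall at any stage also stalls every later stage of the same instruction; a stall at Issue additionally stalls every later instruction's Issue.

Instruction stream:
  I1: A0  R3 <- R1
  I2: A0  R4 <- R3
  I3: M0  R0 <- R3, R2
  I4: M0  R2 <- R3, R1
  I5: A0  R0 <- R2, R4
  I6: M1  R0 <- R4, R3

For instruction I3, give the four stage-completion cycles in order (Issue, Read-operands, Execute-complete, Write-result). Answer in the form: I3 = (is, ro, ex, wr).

[1] I1 dispatched to A0
[2] I1 operands ready
[3] I1 complete
[4] R3←I1
[5] I2 dispatched to A0
[6] I2 operands ready; I3 dispatched to M0
[7] I2 complete; I3 operands ready
[8] R4←I2
[12] I3 complete
[13] R0←I3
[14] I4 dispatched to M0
[15] I4 operands ready; I5 dispatched to A0
[20] I4 complete
[21] R2←I4
[22] I5 operands ready
[23] I5 complete
[24] R0←I5
[25] I6 dispatched to M1
[26] I6 operands ready
[31] I6 complete
[32] R0←I6

I3 = (6, 7, 12, 13)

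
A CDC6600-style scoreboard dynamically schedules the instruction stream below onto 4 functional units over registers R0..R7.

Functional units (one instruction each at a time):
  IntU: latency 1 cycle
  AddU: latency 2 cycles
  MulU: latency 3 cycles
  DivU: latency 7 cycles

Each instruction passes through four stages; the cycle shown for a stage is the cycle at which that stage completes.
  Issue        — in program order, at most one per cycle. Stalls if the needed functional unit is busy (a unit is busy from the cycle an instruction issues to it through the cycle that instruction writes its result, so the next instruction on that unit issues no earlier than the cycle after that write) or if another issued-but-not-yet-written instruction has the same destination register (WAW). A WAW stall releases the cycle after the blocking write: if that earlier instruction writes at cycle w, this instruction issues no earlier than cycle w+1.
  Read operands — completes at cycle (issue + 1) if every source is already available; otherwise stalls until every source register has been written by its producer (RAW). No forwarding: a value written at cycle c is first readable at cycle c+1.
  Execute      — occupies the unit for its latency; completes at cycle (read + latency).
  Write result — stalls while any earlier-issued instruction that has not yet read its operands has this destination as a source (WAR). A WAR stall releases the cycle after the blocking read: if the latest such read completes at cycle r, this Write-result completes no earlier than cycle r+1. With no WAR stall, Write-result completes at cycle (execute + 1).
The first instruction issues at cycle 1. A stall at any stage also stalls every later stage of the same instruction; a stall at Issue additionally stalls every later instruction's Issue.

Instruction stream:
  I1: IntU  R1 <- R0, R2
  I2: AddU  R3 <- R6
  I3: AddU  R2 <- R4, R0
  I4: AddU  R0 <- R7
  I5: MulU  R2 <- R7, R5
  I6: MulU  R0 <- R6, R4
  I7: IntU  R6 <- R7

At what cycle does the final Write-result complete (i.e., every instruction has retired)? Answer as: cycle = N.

cycle = 24

[I1] 1/2/3/4
[I2] 2/3/5/6
[I3] 7/8/10/11  (struct: AddU busy until I2 writes@6)
[I4] 12/13/15/16  (struct: AddU busy until I3 writes@11)
[I5] 13/14/17/18
[I6] 19/20/23/24  (struct: MulU busy until I5 writes@18)
[I7] 20/21/22/23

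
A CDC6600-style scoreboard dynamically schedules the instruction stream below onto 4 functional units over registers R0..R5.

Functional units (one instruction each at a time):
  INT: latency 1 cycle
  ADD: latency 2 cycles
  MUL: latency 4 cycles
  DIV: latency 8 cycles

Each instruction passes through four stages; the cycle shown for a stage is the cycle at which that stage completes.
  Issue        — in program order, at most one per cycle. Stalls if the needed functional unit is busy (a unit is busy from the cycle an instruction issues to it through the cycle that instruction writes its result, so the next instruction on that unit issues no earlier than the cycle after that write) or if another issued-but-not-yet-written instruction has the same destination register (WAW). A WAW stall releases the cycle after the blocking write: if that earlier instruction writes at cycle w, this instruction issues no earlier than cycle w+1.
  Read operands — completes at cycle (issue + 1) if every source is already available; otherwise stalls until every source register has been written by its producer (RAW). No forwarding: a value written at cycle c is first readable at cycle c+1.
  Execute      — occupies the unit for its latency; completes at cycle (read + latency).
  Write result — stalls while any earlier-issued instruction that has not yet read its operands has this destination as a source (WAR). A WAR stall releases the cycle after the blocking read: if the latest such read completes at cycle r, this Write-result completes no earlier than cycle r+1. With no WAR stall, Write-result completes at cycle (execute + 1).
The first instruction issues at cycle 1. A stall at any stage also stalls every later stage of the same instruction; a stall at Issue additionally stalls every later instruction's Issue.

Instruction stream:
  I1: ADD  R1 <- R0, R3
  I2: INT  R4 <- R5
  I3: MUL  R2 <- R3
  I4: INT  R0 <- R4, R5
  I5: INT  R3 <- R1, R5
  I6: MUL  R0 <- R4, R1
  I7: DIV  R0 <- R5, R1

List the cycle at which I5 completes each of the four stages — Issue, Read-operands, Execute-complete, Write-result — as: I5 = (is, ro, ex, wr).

I1  is:1  ro:2  ex:4  wr:5
I2  is:2  ro:3  ex:4  wr:5
I3  is:3  ro:4  ex:8  wr:9
I4  is:6  ro:7  ex:8  wr:9  — struct: INT busy until I2 writes@5
I5  is:10  ro:11  ex:12  wr:13  — struct: INT busy until I4 writes@9
I6  is:11  ro:12  ex:16  wr:17
I7  is:18  ro:19  ex:27  wr:28  — WAW R0: wait I6 write@17

I5 = (10, 11, 12, 13)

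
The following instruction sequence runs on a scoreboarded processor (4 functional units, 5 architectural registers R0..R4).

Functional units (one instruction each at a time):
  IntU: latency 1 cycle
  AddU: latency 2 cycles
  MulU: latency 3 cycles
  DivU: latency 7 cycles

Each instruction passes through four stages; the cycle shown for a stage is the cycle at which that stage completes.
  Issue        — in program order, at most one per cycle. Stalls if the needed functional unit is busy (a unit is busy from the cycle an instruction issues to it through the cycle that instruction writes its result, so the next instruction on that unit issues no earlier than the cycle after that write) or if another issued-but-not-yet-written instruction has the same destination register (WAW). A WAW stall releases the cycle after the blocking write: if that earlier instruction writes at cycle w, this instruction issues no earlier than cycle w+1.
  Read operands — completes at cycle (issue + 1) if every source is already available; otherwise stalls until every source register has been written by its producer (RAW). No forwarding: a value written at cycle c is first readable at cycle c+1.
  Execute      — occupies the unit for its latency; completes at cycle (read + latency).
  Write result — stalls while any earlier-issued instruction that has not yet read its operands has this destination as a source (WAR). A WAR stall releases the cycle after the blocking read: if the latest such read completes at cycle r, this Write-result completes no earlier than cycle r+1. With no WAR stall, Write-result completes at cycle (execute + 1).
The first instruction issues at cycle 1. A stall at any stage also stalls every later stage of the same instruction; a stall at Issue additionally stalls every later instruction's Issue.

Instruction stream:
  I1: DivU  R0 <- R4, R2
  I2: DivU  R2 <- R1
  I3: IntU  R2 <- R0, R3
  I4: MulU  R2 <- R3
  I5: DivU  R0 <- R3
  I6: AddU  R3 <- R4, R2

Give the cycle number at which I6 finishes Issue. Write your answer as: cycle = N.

I1  is:1  ro:2  ex:9  wr:10
I2  is:11  ro:12  ex:19  wr:20  — struct: DivU busy until I1 writes@10
I3  is:21  ro:22  ex:23  wr:24  — WAW R2: wait I2 write@20
I4  is:25  ro:26  ex:29  wr:30  — WAW R2: wait I3 write@24
I5  is:26  ro:27  ex:34  wr:35
I6  is:27  ro:31  ex:33  wr:34  — RAW R2: wait I4 write@30

cycle = 27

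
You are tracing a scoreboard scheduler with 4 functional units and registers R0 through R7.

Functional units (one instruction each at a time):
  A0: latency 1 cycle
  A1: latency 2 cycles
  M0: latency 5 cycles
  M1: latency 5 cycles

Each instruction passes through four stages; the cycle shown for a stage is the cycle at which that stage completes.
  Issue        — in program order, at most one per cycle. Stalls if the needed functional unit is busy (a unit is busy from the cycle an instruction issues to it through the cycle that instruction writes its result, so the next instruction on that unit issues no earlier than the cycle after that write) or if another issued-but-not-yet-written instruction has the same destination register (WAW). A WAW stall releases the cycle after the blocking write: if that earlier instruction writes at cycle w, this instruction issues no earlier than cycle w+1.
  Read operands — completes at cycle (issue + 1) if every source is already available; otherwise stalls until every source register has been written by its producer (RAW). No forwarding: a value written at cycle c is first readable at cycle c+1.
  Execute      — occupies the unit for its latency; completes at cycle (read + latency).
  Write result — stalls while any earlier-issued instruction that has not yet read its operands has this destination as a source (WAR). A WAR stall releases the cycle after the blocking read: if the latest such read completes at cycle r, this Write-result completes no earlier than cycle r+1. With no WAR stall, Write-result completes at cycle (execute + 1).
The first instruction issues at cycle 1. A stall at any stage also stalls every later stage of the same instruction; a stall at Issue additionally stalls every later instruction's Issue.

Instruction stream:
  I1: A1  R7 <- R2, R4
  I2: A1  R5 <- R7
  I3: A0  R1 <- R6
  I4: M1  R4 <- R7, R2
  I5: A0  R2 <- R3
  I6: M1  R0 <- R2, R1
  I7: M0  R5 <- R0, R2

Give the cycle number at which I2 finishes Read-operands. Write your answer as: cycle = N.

cycle = 7

[1] I1 issues→A1
[2] I1 reads
[4] I1 exec-done
[5] I1 writes R7
[6] I2 issues→A1
[7] I2 reads · I3 issues→A0
[8] I3 reads · I4 issues→M1
[9] I2 exec-done · I3 exec-done · I4 reads
[10] I2 writes R5 · I3 writes R1
[11] I5 issues→A0
[12] I5 reads
[13] I5 exec-done
[14] I4 exec-done · I5 writes R2
[15] I4 writes R4
[16] I6 issues→M1
[17] I6 reads · I7 issues→M0
[22] I6 exec-done
[23] I6 writes R0
[24] I7 reads
[29] I7 exec-done
[30] I7 writes R5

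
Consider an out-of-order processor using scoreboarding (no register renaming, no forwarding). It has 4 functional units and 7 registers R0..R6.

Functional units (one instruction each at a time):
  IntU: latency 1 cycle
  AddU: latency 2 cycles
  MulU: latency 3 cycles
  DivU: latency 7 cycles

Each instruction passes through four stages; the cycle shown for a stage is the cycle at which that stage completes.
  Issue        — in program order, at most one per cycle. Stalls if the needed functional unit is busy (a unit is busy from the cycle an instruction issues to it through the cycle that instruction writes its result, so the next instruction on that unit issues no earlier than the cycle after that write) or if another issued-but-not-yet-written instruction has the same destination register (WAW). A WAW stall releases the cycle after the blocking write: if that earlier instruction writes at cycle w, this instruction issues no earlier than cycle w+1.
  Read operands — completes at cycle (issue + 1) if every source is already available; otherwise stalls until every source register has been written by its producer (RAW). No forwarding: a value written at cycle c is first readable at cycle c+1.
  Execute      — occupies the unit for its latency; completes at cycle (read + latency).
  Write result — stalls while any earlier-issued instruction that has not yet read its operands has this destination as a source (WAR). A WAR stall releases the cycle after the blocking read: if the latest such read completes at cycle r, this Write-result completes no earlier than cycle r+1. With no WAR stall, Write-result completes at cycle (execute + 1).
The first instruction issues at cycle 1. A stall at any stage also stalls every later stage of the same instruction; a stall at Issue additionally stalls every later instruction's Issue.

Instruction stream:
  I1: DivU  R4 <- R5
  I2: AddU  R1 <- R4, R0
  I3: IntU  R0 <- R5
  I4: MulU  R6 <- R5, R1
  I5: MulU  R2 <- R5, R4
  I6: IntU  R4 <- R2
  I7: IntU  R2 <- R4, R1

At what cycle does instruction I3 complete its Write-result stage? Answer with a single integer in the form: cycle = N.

cycle = 12

I1 -> (1, 2, 9, 10)
I2 -> (2, 11, 13, 14)  // RAW R4: wait I1 write@10
I3 -> (3, 4, 5, 12)  // WAR R0: wait I2 read@11
I4 -> (4, 15, 18, 19)  // RAW R1: wait I2 write@14
I5 -> (20, 21, 24, 25)  // struct: MulU busy until I4 writes@19
I6 -> (21, 26, 27, 28)  // RAW R2: wait I5 write@25
I7 -> (29, 30, 31, 32)  // struct: IntU busy until I6 writes@28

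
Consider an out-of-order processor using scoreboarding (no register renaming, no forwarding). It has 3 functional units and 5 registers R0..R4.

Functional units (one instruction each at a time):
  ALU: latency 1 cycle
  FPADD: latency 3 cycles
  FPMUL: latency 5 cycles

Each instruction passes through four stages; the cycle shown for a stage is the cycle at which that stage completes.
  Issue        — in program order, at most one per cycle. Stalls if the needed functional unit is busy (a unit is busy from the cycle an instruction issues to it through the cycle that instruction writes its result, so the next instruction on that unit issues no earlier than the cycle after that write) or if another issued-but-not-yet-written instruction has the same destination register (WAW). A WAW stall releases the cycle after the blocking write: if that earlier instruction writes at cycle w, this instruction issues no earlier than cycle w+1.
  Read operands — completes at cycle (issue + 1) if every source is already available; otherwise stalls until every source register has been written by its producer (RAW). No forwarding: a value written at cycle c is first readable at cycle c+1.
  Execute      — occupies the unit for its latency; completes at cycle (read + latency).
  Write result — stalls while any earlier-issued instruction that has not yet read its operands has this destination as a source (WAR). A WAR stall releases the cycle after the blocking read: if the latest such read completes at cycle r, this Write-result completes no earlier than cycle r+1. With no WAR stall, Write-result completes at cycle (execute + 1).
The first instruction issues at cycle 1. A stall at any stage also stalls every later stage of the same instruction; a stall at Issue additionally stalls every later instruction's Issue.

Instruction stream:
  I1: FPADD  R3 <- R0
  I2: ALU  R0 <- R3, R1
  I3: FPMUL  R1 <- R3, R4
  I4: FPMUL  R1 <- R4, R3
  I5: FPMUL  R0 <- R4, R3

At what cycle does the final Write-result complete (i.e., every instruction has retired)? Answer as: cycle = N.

c1: I1→FPADD
c2: I1 RO | I2→ALU
c3: I3→FPMUL
c5: I1 EX
c6: I1 WR R3
c7: I2 RO | I3 RO
c8: I2 EX
c9: I2 WR R0
c12: I3 EX
c13: I3 WR R1
c14: I4→FPMUL
c15: I4 RO
c20: I4 EX
c21: I4 WR R1
c22: I5→FPMUL
c23: I5 RO
c28: I5 EX
c29: I5 WR R0

cycle = 29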